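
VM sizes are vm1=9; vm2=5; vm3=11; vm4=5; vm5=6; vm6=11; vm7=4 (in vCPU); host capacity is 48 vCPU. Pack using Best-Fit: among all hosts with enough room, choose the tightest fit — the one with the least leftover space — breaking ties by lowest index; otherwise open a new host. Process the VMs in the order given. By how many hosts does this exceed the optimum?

0

Best-Fit: [9,5,11,5,6,11] [4] → 2 hosts.
Total size 51 vCPU; any packing needs at least ⌈51/48⌉ = 2 hosts.
So 2 is already optimal.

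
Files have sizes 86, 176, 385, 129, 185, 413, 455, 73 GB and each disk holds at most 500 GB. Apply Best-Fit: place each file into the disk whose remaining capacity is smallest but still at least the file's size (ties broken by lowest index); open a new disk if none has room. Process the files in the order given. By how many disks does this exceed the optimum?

Best-Fit: [86,176,129] [385] [185] [413,73] [455] → 5 disks.
Total size 1902 GB; any packing needs at least ⌈1902/500⌉ = 4 disks.
An optimal packing achieves that bound: [455] [413,86] [385,73] [185,176,129] → 4 disks.
Excess: 5 − 4 = 1.

1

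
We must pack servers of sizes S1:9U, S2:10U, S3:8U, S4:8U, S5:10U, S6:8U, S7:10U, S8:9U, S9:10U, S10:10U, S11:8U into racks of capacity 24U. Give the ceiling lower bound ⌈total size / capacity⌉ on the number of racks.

5

Total size = 9 + 10 + 8 + 8 + 10 + 8 + 10 + 9 + 10 + 10 + 8 = 100U.
⌈100 / 24⌉ = 5.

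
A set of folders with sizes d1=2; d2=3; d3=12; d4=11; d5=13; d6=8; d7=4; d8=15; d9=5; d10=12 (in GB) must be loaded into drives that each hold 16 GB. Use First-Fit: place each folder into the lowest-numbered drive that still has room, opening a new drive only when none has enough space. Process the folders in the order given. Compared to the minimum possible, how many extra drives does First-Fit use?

First-Fit: [2,3,11] [12,4] [13] [8,5] [15] [12] → 6 drives.
Total size 85 GB; any packing needs at least ⌈85/16⌉ = 6 drives.
So 6 is already optimal.

0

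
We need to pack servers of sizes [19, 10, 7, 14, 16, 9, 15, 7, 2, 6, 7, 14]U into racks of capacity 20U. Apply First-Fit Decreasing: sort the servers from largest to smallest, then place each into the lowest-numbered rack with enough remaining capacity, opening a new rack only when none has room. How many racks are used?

Sorted descending: 19, 16, 15, 14, 14, 10, 9, 7, 7, 7, 6, 2.
rack 1: place 19U, 1U left
rack 2: place 16U, 4U left
rack 3: place 15U, 5U left
rack 4: place 14U, 6U left
rack 5: place 14U, 6U left
rack 6: place 10U, 10U left
rack 6: place 9U, 1U left
rack 7: place 7U, 13U left
rack 7: place 7U, 6U left
rack 8: place 7U, 13U left
rack 4: place 6U, 0U left
rack 2: place 2U, 2U left
Final racks: [19] [16,2] [15] [14,6] [14] [10,9] [7,7] [7].

8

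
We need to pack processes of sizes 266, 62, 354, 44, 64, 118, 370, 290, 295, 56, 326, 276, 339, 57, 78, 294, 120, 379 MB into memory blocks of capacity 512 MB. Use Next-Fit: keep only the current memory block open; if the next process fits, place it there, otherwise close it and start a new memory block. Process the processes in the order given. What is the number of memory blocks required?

10

memory block 1: place 266 MB, 246 MB left
memory block 1: place 62 MB, 184 MB left
memory block 2: place 354 MB, 158 MB left
memory block 2: place 44 MB, 114 MB left
memory block 2: place 64 MB, 50 MB left
memory block 3: place 118 MB, 394 MB left
memory block 3: place 370 MB, 24 MB left
memory block 4: place 290 MB, 222 MB left
memory block 5: place 295 MB, 217 MB left
memory block 5: place 56 MB, 161 MB left
memory block 6: place 326 MB, 186 MB left
memory block 7: place 276 MB, 236 MB left
memory block 8: place 339 MB, 173 MB left
memory block 8: place 57 MB, 116 MB left
memory block 8: place 78 MB, 38 MB left
memory block 9: place 294 MB, 218 MB left
memory block 9: place 120 MB, 98 MB left
memory block 10: place 379 MB, 133 MB left
Final memory blocks: [266,62] [354,44,64] [118,370] [290] [295,56] [326] [276] [339,57,78] [294,120] [379].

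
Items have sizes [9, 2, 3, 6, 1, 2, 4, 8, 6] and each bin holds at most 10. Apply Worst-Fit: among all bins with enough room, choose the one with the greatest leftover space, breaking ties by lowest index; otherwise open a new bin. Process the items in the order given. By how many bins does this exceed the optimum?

0

Worst-Fit: [9] [2,3,1,2] [6,4] [8] [6] → 5 bins.
Total size 41; any packing needs at least ⌈41/10⌉ = 5 bins.
So 5 is already optimal.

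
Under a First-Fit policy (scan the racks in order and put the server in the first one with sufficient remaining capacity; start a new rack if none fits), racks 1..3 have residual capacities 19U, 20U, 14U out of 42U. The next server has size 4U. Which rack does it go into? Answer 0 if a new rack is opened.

1

Racks with room: rack 1 (19U), rack 2 (20U), rack 3 (14U).
The first with room is rack 1.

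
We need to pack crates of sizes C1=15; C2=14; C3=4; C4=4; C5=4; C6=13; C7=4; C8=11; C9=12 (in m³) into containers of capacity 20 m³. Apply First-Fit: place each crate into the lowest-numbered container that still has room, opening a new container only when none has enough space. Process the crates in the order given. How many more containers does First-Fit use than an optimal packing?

0

First-Fit: [15,4] [14,4] [4,13] [4,11] [12] → 5 containers.
Total size 81 m³; any packing needs at least ⌈81/20⌉ = 5 containers.
So 5 is already optimal.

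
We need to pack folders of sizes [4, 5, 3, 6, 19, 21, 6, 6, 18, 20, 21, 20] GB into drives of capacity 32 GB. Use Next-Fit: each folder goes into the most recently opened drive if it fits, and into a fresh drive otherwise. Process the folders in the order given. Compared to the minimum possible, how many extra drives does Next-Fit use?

1

Next-Fit: [4,5,3,6] [19] [21,6] [6,18] [20] [21] [20] → 7 drives.
6 folders exceed 16 GB (half the capacity), and no two of those can share a drive, so at least 6 drives are needed.
An optimal packing achieves that bound: [21,6,5] [21,6,4] [20,6,3] [20] [19] [18] → 6 drives.
Excess: 7 − 6 = 1.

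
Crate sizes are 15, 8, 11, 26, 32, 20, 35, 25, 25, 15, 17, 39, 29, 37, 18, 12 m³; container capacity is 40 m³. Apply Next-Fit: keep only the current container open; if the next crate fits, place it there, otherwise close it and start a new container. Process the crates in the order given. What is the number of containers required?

Put 15 m³ in container 1; 25 m³ remain.
Put 8 m³ in container 1; 17 m³ remain.
Put 11 m³ in container 1; 6 m³ remain.
Put 26 m³ in container 2; 14 m³ remain.
Put 32 m³ in container 3; 8 m³ remain.
Put 20 m³ in container 4; 20 m³ remain.
Put 35 m³ in container 5; 5 m³ remain.
Put 25 m³ in container 6; 15 m³ remain.
Put 25 m³ in container 7; 15 m³ remain.
Put 15 m³ in container 7; 0 m³ remain.
Put 17 m³ in container 8; 23 m³ remain.
Put 39 m³ in container 9; 1 m³ remain.
Put 29 m³ in container 10; 11 m³ remain.
Put 37 m³ in container 11; 3 m³ remain.
Put 18 m³ in container 12; 22 m³ remain.
Put 12 m³ in container 12; 10 m³ remain.

12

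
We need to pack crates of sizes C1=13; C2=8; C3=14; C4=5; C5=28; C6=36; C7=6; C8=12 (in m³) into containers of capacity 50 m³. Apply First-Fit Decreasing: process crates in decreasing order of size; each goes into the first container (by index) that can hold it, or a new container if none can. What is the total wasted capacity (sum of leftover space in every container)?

Sorted descending: 36, 28, 14, 13, 12, 8, 6, 5.
36 m³ → container 1 (remaining 14 m³)
28 m³ → container 2 (remaining 22 m³)
14 m³ → container 1 (remaining 0 m³)
13 m³ → container 2 (remaining 9 m³)
12 m³ → container 3 (remaining 38 m³)
8 m³ → container 2 (remaining 1 m³)
6 m³ → container 3 (remaining 32 m³)
5 m³ → container 3 (remaining 27 m³)
3 containers × 50 m³ = 150 m³; used 122 m³; unused 28 m³.

28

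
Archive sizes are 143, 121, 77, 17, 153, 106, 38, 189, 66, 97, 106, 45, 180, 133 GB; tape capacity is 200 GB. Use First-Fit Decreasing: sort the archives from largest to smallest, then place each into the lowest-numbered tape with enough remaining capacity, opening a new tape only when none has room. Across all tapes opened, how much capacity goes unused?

329

Sorted descending: 189, 180, 153, 143, 133, 121, 106, 106, 97, 77, 66, 45, 38, 17.
Put 189 GB in tape 1; 11 GB remain.
Put 180 GB in tape 2; 20 GB remain.
Put 153 GB in tape 3; 47 GB remain.
Put 143 GB in tape 4; 57 GB remain.
Put 133 GB in tape 5; 67 GB remain.
Put 121 GB in tape 6; 79 GB remain.
Put 106 GB in tape 7; 94 GB remain.
Put 106 GB in tape 8; 94 GB remain.
Put 97 GB in tape 9; 103 GB remain.
Put 77 GB in tape 6; 2 GB remain.
Put 66 GB in tape 5; 1 GB remain.
Put 45 GB in tape 3; 2 GB remain.
Put 38 GB in tape 4; 19 GB remain.
Put 17 GB in tape 2; 3 GB remain.
9 tapes × 200 GB = 1800 GB; used 1471 GB; unused 329 GB.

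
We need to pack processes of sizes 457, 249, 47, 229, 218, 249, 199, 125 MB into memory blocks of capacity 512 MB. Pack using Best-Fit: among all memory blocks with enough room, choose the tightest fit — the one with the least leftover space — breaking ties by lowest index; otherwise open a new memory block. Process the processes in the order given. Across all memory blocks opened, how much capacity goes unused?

457 MB → memory block 1 (remaining 55 MB)
249 MB → memory block 2 (remaining 263 MB)
47 MB → memory block 1 (remaining 8 MB)
229 MB → memory block 2 (remaining 34 MB)
218 MB → memory block 3 (remaining 294 MB)
249 MB → memory block 3 (remaining 45 MB)
199 MB → memory block 4 (remaining 313 MB)
125 MB → memory block 4 (remaining 188 MB)
4 memory blocks × 512 MB = 2048 MB; used 1773 MB; unused 275 MB.

275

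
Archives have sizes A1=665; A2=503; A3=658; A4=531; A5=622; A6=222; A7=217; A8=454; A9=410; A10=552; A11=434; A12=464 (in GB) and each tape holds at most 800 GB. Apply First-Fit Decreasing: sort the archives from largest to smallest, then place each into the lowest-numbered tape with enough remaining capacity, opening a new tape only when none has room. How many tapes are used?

10

Sorted descending: 665, 658, 622, 552, 531, 503, 464, 454, 434, 410, 222, 217.
665 GB → tape 1 (remaining 135 GB)
658 GB → tape 2 (remaining 142 GB)
622 GB → tape 3 (remaining 178 GB)
552 GB → tape 4 (remaining 248 GB)
531 GB → tape 5 (remaining 269 GB)
503 GB → tape 6 (remaining 297 GB)
464 GB → tape 7 (remaining 336 GB)
454 GB → tape 8 (remaining 346 GB)
434 GB → tape 9 (remaining 366 GB)
410 GB → tape 10 (remaining 390 GB)
222 GB → tape 4 (remaining 26 GB)
217 GB → tape 5 (remaining 52 GB)
Final tapes: [665] [658] [622] [552,222] [531,217] [503] [464] [454] [434] [410].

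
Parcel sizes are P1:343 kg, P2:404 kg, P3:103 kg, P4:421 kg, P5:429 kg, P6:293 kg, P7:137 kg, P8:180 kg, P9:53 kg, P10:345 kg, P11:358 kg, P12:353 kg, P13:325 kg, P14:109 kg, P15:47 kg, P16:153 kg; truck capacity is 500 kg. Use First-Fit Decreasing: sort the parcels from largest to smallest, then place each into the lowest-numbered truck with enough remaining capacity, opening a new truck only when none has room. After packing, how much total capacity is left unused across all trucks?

Sorted descending: 429, 421, 404, 358, 353, 345, 343, 325, 293, 180, 153, 137, 109, 103, 53, 47.
Put 429 kg in truck 1; 71 kg remain.
Put 421 kg in truck 2; 79 kg remain.
Put 404 kg in truck 3; 96 kg remain.
Put 358 kg in truck 4; 142 kg remain.
Put 353 kg in truck 5; 147 kg remain.
Put 345 kg in truck 6; 155 kg remain.
Put 343 kg in truck 7; 157 kg remain.
Put 325 kg in truck 8; 175 kg remain.
Put 293 kg in truck 9; 207 kg remain.
Put 180 kg in truck 9; 27 kg remain.
Put 153 kg in truck 6; 2 kg remain.
Put 137 kg in truck 4; 5 kg remain.
Put 109 kg in truck 5; 38 kg remain.
Put 103 kg in truck 7; 54 kg remain.
Put 53 kg in truck 1; 18 kg remain.
Put 47 kg in truck 2; 32 kg remain.
9 trucks × 500 kg = 4500 kg; used 4053 kg; unused 447 kg.

447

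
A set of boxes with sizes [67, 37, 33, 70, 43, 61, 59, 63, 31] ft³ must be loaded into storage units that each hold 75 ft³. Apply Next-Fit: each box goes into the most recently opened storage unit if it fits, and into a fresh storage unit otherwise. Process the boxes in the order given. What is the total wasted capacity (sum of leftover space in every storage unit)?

Put 67 ft³ in storage unit 1; 8 ft³ remain.
Put 37 ft³ in storage unit 2; 38 ft³ remain.
Put 33 ft³ in storage unit 2; 5 ft³ remain.
Put 70 ft³ in storage unit 3; 5 ft³ remain.
Put 43 ft³ in storage unit 4; 32 ft³ remain.
Put 61 ft³ in storage unit 5; 14 ft³ remain.
Put 59 ft³ in storage unit 6; 16 ft³ remain.
Put 63 ft³ in storage unit 7; 12 ft³ remain.
Put 31 ft³ in storage unit 8; 44 ft³ remain.
8 storage units × 75 ft³ = 600 ft³; used 464 ft³; unused 136 ft³.

136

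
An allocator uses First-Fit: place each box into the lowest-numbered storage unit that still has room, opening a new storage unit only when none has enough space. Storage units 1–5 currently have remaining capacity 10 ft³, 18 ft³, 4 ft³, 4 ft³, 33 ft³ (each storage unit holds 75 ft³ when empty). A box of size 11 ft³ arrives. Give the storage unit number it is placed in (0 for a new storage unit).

Storage units with room: storage unit 2 (18 ft³), storage unit 5 (33 ft³).
The first with room is storage unit 2.

2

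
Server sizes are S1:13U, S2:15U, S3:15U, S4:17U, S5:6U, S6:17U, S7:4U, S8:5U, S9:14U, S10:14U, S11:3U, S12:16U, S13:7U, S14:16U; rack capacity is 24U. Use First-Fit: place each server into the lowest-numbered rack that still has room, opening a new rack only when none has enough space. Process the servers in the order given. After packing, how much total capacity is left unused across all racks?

54

Put S1 (13U) in rack 1; 11U remain.
Put S2 (15U) in rack 2; 9U remain.
Put S3 (15U) in rack 3; 9U remain.
Put S4 (17U) in rack 4; 7U remain.
Put S5 (6U) in rack 1; 5U remain.
Put S6 (17U) in rack 5; 7U remain.
Put S7 (4U) in rack 1; 1U remain.
Put S8 (5U) in rack 2; 4U remain.
Put S9 (14U) in rack 6; 10U remain.
Put S10 (14U) in rack 7; 10U remain.
Put S11 (3U) in rack 2; 1U remain.
Put S12 (16U) in rack 8; 8U remain.
Put S13 (7U) in rack 3; 2U remain.
Put S14 (16U) in rack 9; 8U remain.
9 racks × 24U = 216U; used 162U; unused 54U.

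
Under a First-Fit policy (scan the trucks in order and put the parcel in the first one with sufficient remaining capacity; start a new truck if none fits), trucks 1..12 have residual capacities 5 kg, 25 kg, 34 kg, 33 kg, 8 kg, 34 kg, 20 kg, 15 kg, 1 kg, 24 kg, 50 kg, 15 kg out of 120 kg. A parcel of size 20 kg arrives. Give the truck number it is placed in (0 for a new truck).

Trucks with room: truck 2 (25 kg), truck 3 (34 kg), truck 4 (33 kg), truck 6 (34 kg), truck 7 (20 kg), truck 10 (24 kg), truck 11 (50 kg).
The first with room is truck 2.

2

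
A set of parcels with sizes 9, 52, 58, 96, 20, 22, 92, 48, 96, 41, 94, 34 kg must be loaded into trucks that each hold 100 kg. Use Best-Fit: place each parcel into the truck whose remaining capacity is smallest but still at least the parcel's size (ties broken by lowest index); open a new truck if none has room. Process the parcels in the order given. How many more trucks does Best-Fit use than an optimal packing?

Best-Fit: [9,52,20] [58,22] [96] [92] [48,41] [96] [94] [34] → 8 trucks.
Total size 662 kg; any packing needs at least ⌈662/100⌉ = 7 trucks.
An optimal packing achieves that bound: [96] [96] [94] [92] [58,41] [52,48] [34,22,20,9] → 7 trucks.
Excess: 8 − 7 = 1.

1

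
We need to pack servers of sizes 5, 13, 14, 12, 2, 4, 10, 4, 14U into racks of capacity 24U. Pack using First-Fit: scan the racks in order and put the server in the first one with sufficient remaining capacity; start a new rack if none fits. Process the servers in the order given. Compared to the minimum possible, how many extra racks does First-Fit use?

First-Fit: [5,13,2,4] [14,10] [12,4] [14] → 4 racks.
Total size 78U; any packing needs at least ⌈78/24⌉ = 4 racks.
So 4 is already optimal.

0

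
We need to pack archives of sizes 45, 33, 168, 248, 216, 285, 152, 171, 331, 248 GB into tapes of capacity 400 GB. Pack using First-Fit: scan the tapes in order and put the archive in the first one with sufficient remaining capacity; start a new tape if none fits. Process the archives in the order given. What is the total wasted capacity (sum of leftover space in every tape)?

45 GB → tape 1 (remaining 355 GB)
33 GB → tape 1 (remaining 322 GB)
168 GB → tape 1 (remaining 154 GB)
248 GB → tape 2 (remaining 152 GB)
216 GB → tape 3 (remaining 184 GB)
285 GB → tape 4 (remaining 115 GB)
152 GB → tape 1 (remaining 2 GB)
171 GB → tape 3 (remaining 13 GB)
331 GB → tape 5 (remaining 69 GB)
248 GB → tape 6 (remaining 152 GB)
6 tapes × 400 GB = 2400 GB; used 1897 GB; unused 503 GB.

503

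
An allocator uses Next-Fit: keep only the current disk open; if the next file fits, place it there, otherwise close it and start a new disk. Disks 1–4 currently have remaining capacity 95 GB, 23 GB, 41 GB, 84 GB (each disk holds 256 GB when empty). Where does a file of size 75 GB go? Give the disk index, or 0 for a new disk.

4

Next-Fit only looks at disk 4, which has 84 GB free.
75 GB fits there.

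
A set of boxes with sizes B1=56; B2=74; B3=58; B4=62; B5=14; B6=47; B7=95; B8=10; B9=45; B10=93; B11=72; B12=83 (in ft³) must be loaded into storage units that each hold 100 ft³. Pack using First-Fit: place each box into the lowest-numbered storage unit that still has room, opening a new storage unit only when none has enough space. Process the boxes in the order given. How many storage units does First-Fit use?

9 storage units

Put B1 (56 ft³) in storage unit 1; 44 ft³ remain.
Put B2 (74 ft³) in storage unit 2; 26 ft³ remain.
Put B3 (58 ft³) in storage unit 3; 42 ft³ remain.
Put B4 (62 ft³) in storage unit 4; 38 ft³ remain.
Put B5 (14 ft³) in storage unit 1; 30 ft³ remain.
Put B6 (47 ft³) in storage unit 5; 53 ft³ remain.
Put B7 (95 ft³) in storage unit 6; 5 ft³ remain.
Put B8 (10 ft³) in storage unit 1; 20 ft³ remain.
Put B9 (45 ft³) in storage unit 5; 8 ft³ remain.
Put B10 (93 ft³) in storage unit 7; 7 ft³ remain.
Put B11 (72 ft³) in storage unit 8; 28 ft³ remain.
Put B12 (83 ft³) in storage unit 9; 17 ft³ remain.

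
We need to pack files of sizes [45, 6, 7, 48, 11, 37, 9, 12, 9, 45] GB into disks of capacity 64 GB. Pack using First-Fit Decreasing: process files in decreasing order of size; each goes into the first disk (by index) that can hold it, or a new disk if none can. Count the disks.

4

Sorted descending: 48, 45, 45, 37, 12, 11, 9, 9, 7, 6.
disk 1: place 48 GB, 16 GB left
disk 2: place 45 GB, 19 GB left
disk 3: place 45 GB, 19 GB left
disk 4: place 37 GB, 27 GB left
disk 1: place 12 GB, 4 GB left
disk 2: place 11 GB, 8 GB left
disk 3: place 9 GB, 10 GB left
disk 3: place 9 GB, 1 GB left
disk 2: place 7 GB, 1 GB left
disk 4: place 6 GB, 21 GB left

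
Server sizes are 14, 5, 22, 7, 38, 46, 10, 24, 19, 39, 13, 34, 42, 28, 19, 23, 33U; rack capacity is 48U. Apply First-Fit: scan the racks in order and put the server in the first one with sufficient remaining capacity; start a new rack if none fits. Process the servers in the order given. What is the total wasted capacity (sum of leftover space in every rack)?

rack 1: place 14U, 34U left
rack 1: place 5U, 29U left
rack 1: place 22U, 7U left
rack 1: place 7U, 0U left
rack 2: place 38U, 10U left
rack 3: place 46U, 2U left
rack 2: place 10U, 0U left
rack 4: place 24U, 24U left
rack 4: place 19U, 5U left
rack 5: place 39U, 9U left
rack 6: place 13U, 35U left
rack 6: place 34U, 1U left
rack 7: place 42U, 6U left
rack 8: place 28U, 20U left
rack 8: place 19U, 1U left
rack 9: place 23U, 25U left
rack 10: place 33U, 15U left
10 racks × 48U = 480U; used 416U; unused 64U.

64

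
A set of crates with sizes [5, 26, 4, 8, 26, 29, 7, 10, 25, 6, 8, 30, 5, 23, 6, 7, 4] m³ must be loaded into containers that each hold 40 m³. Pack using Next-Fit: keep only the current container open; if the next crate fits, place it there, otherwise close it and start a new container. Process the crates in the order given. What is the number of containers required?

7

Put 5 m³ in container 1; 35 m³ remain.
Put 26 m³ in container 1; 9 m³ remain.
Put 4 m³ in container 1; 5 m³ remain.
Put 8 m³ in container 2; 32 m³ remain.
Put 26 m³ in container 2; 6 m³ remain.
Put 29 m³ in container 3; 11 m³ remain.
Put 7 m³ in container 3; 4 m³ remain.
Put 10 m³ in container 4; 30 m³ remain.
Put 25 m³ in container 4; 5 m³ remain.
Put 6 m³ in container 5; 34 m³ remain.
Put 8 m³ in container 5; 26 m³ remain.
Put 30 m³ in container 6; 10 m³ remain.
Put 5 m³ in container 6; 5 m³ remain.
Put 23 m³ in container 7; 17 m³ remain.
Put 6 m³ in container 7; 11 m³ remain.
Put 7 m³ in container 7; 4 m³ remain.
Put 4 m³ in container 7; 0 m³ remain.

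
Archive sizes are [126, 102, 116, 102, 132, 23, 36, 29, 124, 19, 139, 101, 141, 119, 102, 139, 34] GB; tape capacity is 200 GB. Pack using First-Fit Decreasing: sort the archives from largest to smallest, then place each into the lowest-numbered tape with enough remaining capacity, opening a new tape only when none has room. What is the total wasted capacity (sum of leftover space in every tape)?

816

Sorted descending: 141, 139, 139, 132, 126, 124, 119, 116, 102, 102, 102, 101, 36, 34, 29, 23, 19.
Put 141 GB in tape 1; 59 GB remain.
Put 139 GB in tape 2; 61 GB remain.
Put 139 GB in tape 3; 61 GB remain.
Put 132 GB in tape 4; 68 GB remain.
Put 126 GB in tape 5; 74 GB remain.
Put 124 GB in tape 6; 76 GB remain.
Put 119 GB in tape 7; 81 GB remain.
Put 116 GB in tape 8; 84 GB remain.
Put 102 GB in tape 9; 98 GB remain.
Put 102 GB in tape 10; 98 GB remain.
Put 102 GB in tape 11; 98 GB remain.
Put 101 GB in tape 12; 99 GB remain.
Put 36 GB in tape 1; 23 GB remain.
Put 34 GB in tape 2; 27 GB remain.
Put 29 GB in tape 3; 32 GB remain.
Put 23 GB in tape 1; 0 GB remain.
Put 19 GB in tape 2; 8 GB remain.
12 tapes × 200 GB = 2400 GB; used 1584 GB; unused 816 GB.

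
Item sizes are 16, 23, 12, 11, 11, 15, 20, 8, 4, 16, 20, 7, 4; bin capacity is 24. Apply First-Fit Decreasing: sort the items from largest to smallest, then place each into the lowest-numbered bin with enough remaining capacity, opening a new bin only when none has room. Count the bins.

Sorted descending: 23, 20, 20, 16, 16, 15, 12, 11, 11, 8, 7, 4, 4.
bin 1: place 23, 1 left
bin 2: place 20, 4 left
bin 3: place 20, 4 left
bin 4: place 16, 8 left
bin 5: place 16, 8 left
bin 6: place 15, 9 left
bin 7: place 12, 12 left
bin 7: place 11, 1 left
bin 8: place 11, 13 left
bin 4: place 8, 0 left
bin 5: place 7, 1 left
bin 2: place 4, 0 left
bin 3: place 4, 0 left

8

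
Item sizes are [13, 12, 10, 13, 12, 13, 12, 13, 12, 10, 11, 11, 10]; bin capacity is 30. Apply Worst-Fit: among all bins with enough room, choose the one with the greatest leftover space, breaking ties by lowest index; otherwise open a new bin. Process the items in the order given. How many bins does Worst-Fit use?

Put 13 in bin 1; 17 remain.
Put 12 in bin 1; 5 remain.
Put 10 in bin 2; 20 remain.
Put 13 in bin 2; 7 remain.
Put 12 in bin 3; 18 remain.
Put 13 in bin 3; 5 remain.
Put 12 in bin 4; 18 remain.
Put 13 in bin 4; 5 remain.
Put 12 in bin 5; 18 remain.
Put 10 in bin 5; 8 remain.
Put 11 in bin 6; 19 remain.
Put 11 in bin 6; 8 remain.
Put 10 in bin 7; 20 remain.

7 bins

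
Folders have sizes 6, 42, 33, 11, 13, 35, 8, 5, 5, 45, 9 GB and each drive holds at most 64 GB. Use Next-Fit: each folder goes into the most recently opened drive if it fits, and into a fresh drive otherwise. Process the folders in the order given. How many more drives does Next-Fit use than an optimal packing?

0

Next-Fit: [6,42] [33,11,13] [35,8,5,5] [45,9] → 4 drives.
Total size 212 GB; any packing needs at least ⌈212/64⌉ = 4 drives.
So 4 is already optimal.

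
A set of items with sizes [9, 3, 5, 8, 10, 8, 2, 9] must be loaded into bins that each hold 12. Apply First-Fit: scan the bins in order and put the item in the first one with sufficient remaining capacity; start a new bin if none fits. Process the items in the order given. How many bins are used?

bin 1: place 9, 3 left
bin 1: place 3, 0 left
bin 2: place 5, 7 left
bin 3: place 8, 4 left
bin 4: place 10, 2 left
bin 5: place 8, 4 left
bin 2: place 2, 5 left
bin 6: place 9, 3 left
Final bins: [9,3] [5,2] [8] [10] [8] [9].

6 bins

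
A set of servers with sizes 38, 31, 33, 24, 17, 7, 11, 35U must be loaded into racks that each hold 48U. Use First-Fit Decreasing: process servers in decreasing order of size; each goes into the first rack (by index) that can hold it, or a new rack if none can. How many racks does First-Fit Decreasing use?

Sorted descending: 38, 35, 33, 31, 24, 17, 11, 7.
38U → rack 1 (remaining 10U)
35U → rack 2 (remaining 13U)
33U → rack 3 (remaining 15U)
31U → rack 4 (remaining 17U)
24U → rack 5 (remaining 24U)
17U → rack 4 (remaining 0U)
11U → rack 2 (remaining 2U)
7U → rack 1 (remaining 3U)

5 racks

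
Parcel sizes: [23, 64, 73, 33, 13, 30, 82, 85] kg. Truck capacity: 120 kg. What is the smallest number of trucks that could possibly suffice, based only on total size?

Total size = 23 + 64 + 73 + 33 + 13 + 30 + 82 + 85 = 403 kg.
⌈403 / 120⌉ = 4.

4 trucks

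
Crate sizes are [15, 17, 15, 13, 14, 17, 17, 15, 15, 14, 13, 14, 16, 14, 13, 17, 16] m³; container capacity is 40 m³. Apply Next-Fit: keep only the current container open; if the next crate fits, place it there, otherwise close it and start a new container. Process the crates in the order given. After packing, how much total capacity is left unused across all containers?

Put 15 m³ in container 1; 25 m³ remain.
Put 17 m³ in container 1; 8 m³ remain.
Put 15 m³ in container 2; 25 m³ remain.
Put 13 m³ in container 2; 12 m³ remain.
Put 14 m³ in container 3; 26 m³ remain.
Put 17 m³ in container 3; 9 m³ remain.
Put 17 m³ in container 4; 23 m³ remain.
Put 15 m³ in container 4; 8 m³ remain.
Put 15 m³ in container 5; 25 m³ remain.
Put 14 m³ in container 5; 11 m³ remain.
Put 13 m³ in container 6; 27 m³ remain.
Put 14 m³ in container 6; 13 m³ remain.
Put 16 m³ in container 7; 24 m³ remain.
Put 14 m³ in container 7; 10 m³ remain.
Put 13 m³ in container 8; 27 m³ remain.
Put 17 m³ in container 8; 10 m³ remain.
Put 16 m³ in container 9; 24 m³ remain.
9 containers × 40 m³ = 360 m³; used 255 m³; unused 105 m³.

105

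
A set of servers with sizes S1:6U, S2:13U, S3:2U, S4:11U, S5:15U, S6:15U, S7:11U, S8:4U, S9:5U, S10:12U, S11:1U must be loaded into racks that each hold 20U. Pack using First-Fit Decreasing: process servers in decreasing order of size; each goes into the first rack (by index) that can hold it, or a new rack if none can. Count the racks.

Sorted descending: 15, 15, 13, 12, 11, 11, 6, 5, 4, 2, 1.
rack 1: place 15U, 5U left
rack 2: place 15U, 5U left
rack 3: place 13U, 7U left
rack 4: place 12U, 8U left
rack 5: place 11U, 9U left
rack 6: place 11U, 9U left
rack 3: place 6U, 1U left
rack 1: place 5U, 0U left
rack 2: place 4U, 1U left
rack 4: place 2U, 6U left
rack 2: place 1U, 0U left

6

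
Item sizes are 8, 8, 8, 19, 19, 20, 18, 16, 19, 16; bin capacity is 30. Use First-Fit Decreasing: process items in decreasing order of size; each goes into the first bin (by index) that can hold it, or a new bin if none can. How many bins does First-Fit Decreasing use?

7

Sorted descending: 20, 19, 19, 19, 18, 16, 16, 8, 8, 8.
bin 1: place 20, 10 left
bin 2: place 19, 11 left
bin 3: place 19, 11 left
bin 4: place 19, 11 left
bin 5: place 18, 12 left
bin 6: place 16, 14 left
bin 7: place 16, 14 left
bin 1: place 8, 2 left
bin 2: place 8, 3 left
bin 3: place 8, 3 left
Final bins: [20,8] [19,8] [19,8] [19] [18] [16] [16].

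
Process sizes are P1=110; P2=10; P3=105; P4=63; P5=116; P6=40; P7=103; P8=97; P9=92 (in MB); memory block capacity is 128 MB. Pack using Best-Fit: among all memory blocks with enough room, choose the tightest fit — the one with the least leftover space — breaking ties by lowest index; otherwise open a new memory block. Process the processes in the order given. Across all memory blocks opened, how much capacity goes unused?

Put P1 (110 MB) in memory block 1; 18 MB remain.
Put P2 (10 MB) in memory block 1; 8 MB remain.
Put P3 (105 MB) in memory block 2; 23 MB remain.
Put P4 (63 MB) in memory block 3; 65 MB remain.
Put P5 (116 MB) in memory block 4; 12 MB remain.
Put P6 (40 MB) in memory block 3; 25 MB remain.
Put P7 (103 MB) in memory block 5; 25 MB remain.
Put P8 (97 MB) in memory block 6; 31 MB remain.
Put P9 (92 MB) in memory block 7; 36 MB remain.
7 memory blocks × 128 MB = 896 MB; used 736 MB; unused 160 MB.

160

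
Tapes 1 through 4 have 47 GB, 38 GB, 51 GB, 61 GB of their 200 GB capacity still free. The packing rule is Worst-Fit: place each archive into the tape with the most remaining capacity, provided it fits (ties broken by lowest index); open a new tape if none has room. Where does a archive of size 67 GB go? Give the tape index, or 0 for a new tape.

0

No tape has ≥ 67 GB free, so a new tape is opened.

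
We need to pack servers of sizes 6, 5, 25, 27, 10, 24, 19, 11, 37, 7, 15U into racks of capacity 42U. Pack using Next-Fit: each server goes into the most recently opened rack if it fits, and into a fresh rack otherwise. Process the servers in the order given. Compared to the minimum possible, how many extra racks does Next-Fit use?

Next-Fit: [6,5,25] [27,10] [24] [19,11] [37] [7,15] → 6 racks.
Total size 186U; any packing needs at least ⌈186/42⌉ = 5 racks.
An optimal packing achieves that bound: [37,5] [27,15] [25,11,6] [24,10,7] [19] → 5 racks.
Excess: 6 − 5 = 1.

1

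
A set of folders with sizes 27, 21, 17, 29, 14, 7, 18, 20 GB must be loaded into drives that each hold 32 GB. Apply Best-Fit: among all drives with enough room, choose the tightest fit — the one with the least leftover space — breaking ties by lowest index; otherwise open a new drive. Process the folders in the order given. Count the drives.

6 drives

Put 27 GB in drive 1; 5 GB remain.
Put 21 GB in drive 2; 11 GB remain.
Put 17 GB in drive 3; 15 GB remain.
Put 29 GB in drive 4; 3 GB remain.
Put 14 GB in drive 3; 1 GB remain.
Put 7 GB in drive 2; 4 GB remain.
Put 18 GB in drive 5; 14 GB remain.
Put 20 GB in drive 6; 12 GB remain.
Final drives: [27] [21,7] [17,14] [29] [18] [20].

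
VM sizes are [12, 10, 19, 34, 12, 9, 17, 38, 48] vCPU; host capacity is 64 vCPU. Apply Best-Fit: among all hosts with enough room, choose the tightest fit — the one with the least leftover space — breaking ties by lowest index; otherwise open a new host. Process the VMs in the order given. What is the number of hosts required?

4

host 1: place 12 vCPU, 52 vCPU left
host 1: place 10 vCPU, 42 vCPU left
host 1: place 19 vCPU, 23 vCPU left
host 2: place 34 vCPU, 30 vCPU left
host 1: place 12 vCPU, 11 vCPU left
host 1: place 9 vCPU, 2 vCPU left
host 2: place 17 vCPU, 13 vCPU left
host 3: place 38 vCPU, 26 vCPU left
host 4: place 48 vCPU, 16 vCPU left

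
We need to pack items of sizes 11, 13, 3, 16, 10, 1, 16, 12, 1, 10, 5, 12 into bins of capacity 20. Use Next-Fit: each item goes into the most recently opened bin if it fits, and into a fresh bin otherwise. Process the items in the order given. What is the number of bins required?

8

Put 11 in bin 1; 9 remain.
Put 13 in bin 2; 7 remain.
Put 3 in bin 2; 4 remain.
Put 16 in bin 3; 4 remain.
Put 10 in bin 4; 10 remain.
Put 1 in bin 4; 9 remain.
Put 16 in bin 5; 4 remain.
Put 12 in bin 6; 8 remain.
Put 1 in bin 6; 7 remain.
Put 10 in bin 7; 10 remain.
Put 5 in bin 7; 5 remain.
Put 12 in bin 8; 8 remain.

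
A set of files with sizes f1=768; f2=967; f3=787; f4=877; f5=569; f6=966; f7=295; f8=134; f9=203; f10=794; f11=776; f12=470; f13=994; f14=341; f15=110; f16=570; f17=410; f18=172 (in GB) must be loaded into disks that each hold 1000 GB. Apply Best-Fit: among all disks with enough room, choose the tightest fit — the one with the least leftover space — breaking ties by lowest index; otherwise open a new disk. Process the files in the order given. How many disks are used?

Put f1 (768 GB) in disk 1; 232 GB remain.
Put f2 (967 GB) in disk 2; 33 GB remain.
Put f3 (787 GB) in disk 3; 213 GB remain.
Put f4 (877 GB) in disk 4; 123 GB remain.
Put f5 (569 GB) in disk 5; 431 GB remain.
Put f6 (966 GB) in disk 6; 34 GB remain.
Put f7 (295 GB) in disk 5; 136 GB remain.
Put f8 (134 GB) in disk 5; 2 GB remain.
Put f9 (203 GB) in disk 3; 10 GB remain.
Put f10 (794 GB) in disk 7; 206 GB remain.
Put f11 (776 GB) in disk 8; 224 GB remain.
Put f12 (470 GB) in disk 9; 530 GB remain.
Put f13 (994 GB) in disk 10; 6 GB remain.
Put f14 (341 GB) in disk 9; 189 GB remain.
Put f15 (110 GB) in disk 4; 13 GB remain.
Put f16 (570 GB) in disk 11; 430 GB remain.
Put f17 (410 GB) in disk 11; 20 GB remain.
Put f18 (172 GB) in disk 9; 17 GB remain.

11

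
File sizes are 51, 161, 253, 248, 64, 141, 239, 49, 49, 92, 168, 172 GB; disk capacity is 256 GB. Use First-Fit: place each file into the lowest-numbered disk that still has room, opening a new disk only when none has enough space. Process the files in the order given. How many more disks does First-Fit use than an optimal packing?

First-Fit: [51,161] [253] [248] [64,141,49] [239] [49,92] [168] [172] → 8 disks.
Total size 1687 GB; any packing needs at least ⌈1687/256⌉ = 7 disks.
An optimal packing achieves that bound: [253] [248] [239] [172,64] [168,51] [161,92] [141,49,49] → 7 disks.
Excess: 8 − 7 = 1.

1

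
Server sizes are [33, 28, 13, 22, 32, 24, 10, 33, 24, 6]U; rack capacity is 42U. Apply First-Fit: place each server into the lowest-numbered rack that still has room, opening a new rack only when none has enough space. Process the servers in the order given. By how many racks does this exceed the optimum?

First-Fit: [33,6] [28,13] [22,10] [32] [24] [33] [24] → 7 racks.
7 servers exceed 21U (half the capacity), and no two of those can share a rack, so at least 7 racks are needed.
So 7 is already optimal.

0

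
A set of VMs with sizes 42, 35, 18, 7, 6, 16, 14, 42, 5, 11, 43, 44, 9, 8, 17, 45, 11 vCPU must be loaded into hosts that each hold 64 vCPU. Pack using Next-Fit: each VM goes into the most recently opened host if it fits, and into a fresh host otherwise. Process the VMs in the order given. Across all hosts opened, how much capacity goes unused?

host 1: place 42 vCPU, 22 vCPU left
host 2: place 35 vCPU, 29 vCPU left
host 2: place 18 vCPU, 11 vCPU left
host 2: place 7 vCPU, 4 vCPU left
host 3: place 6 vCPU, 58 vCPU left
host 3: place 16 vCPU, 42 vCPU left
host 3: place 14 vCPU, 28 vCPU left
host 4: place 42 vCPU, 22 vCPU left
host 4: place 5 vCPU, 17 vCPU left
host 4: place 11 vCPU, 6 vCPU left
host 5: place 43 vCPU, 21 vCPU left
host 6: place 44 vCPU, 20 vCPU left
host 6: place 9 vCPU, 11 vCPU left
host 6: place 8 vCPU, 3 vCPU left
host 7: place 17 vCPU, 47 vCPU left
host 7: place 45 vCPU, 2 vCPU left
host 8: place 11 vCPU, 53 vCPU left
8 hosts × 64 vCPU = 512 vCPU; used 373 vCPU; unused 139 vCPU.

139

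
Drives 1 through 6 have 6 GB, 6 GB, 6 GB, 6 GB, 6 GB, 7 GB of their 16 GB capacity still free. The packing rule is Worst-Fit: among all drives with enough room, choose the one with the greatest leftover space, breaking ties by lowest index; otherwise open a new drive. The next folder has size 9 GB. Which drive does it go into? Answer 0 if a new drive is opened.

No drive has ≥ 9 GB free, so a new drive is opened.

0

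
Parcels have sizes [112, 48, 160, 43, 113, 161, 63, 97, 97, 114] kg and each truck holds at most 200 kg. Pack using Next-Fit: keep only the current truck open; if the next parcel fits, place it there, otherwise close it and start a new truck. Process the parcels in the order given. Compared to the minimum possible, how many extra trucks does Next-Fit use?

Next-Fit: [112,48] [160] [43,113] [161] [63,97] [97] [114] → 7 trucks.
Total size 1008 kg; any packing needs at least ⌈1008/200⌉ = 6 trucks.
An optimal packing achieves that bound: [161] [160] [114,63] [113,48] [112,43] [97,97] → 6 trucks.
Excess: 7 − 6 = 1.

1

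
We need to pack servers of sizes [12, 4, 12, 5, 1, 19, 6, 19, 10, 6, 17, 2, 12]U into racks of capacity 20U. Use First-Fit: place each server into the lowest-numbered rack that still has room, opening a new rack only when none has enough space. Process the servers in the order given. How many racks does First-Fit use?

Put 12U in rack 1; 8U remain.
Put 4U in rack 1; 4U remain.
Put 12U in rack 2; 8U remain.
Put 5U in rack 2; 3U remain.
Put 1U in rack 1; 3U remain.
Put 19U in rack 3; 1U remain.
Put 6U in rack 4; 14U remain.
Put 19U in rack 5; 1U remain.
Put 10U in rack 4; 4U remain.
Put 6U in rack 6; 14U remain.
Put 17U in rack 7; 3U remain.
Put 2U in rack 1; 1U remain.
Put 12U in rack 6; 2U remain.

7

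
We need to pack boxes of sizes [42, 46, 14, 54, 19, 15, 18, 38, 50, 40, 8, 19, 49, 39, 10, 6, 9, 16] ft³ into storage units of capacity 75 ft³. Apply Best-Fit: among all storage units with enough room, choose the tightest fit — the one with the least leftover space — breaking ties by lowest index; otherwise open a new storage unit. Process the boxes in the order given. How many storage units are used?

42 ft³ → storage unit 1 (remaining 33 ft³)
46 ft³ → storage unit 2 (remaining 29 ft³)
14 ft³ → storage unit 2 (remaining 15 ft³)
54 ft³ → storage unit 3 (remaining 21 ft³)
19 ft³ → storage unit 3 (remaining 2 ft³)
15 ft³ → storage unit 2 (remaining 0 ft³)
18 ft³ → storage unit 1 (remaining 15 ft³)
38 ft³ → storage unit 4 (remaining 37 ft³)
50 ft³ → storage unit 5 (remaining 25 ft³)
40 ft³ → storage unit 6 (remaining 35 ft³)
8 ft³ → storage unit 1 (remaining 7 ft³)
19 ft³ → storage unit 5 (remaining 6 ft³)
49 ft³ → storage unit 7 (remaining 26 ft³)
39 ft³ → storage unit 8 (remaining 36 ft³)
10 ft³ → storage unit 7 (remaining 16 ft³)
6 ft³ → storage unit 5 (remaining 0 ft³)
9 ft³ → storage unit 7 (remaining 7 ft³)
16 ft³ → storage unit 6 (remaining 19 ft³)

8 storage units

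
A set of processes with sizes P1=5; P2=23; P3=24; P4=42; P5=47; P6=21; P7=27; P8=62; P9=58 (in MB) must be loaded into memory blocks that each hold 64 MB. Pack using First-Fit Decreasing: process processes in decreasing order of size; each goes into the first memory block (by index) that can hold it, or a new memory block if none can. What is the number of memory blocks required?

Sorted descending: 62, 58, 47, 42, 27, 24, 23, 21, 5.
memory block 1: place 62 MB, 2 MB left
memory block 2: place 58 MB, 6 MB left
memory block 3: place 47 MB, 17 MB left
memory block 4: place 42 MB, 22 MB left
memory block 5: place 27 MB, 37 MB left
memory block 5: place 24 MB, 13 MB left
memory block 6: place 23 MB, 41 MB left
memory block 4: place 21 MB, 1 MB left
memory block 2: place 5 MB, 1 MB left

6 memory blocks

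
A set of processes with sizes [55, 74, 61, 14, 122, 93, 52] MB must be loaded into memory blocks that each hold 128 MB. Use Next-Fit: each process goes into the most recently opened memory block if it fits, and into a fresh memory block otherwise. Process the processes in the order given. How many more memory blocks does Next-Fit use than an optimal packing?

Next-Fit: [55] [74] [61,14] [122] [93] [52] → 6 memory blocks.
Total size 471 MB; any packing needs at least ⌈471/128⌉ = 4 memory blocks.
An optimal packing achieves that bound: [122] [93,14] [74,52] [61,55] → 4 memory blocks.
Excess: 6 − 4 = 2.

2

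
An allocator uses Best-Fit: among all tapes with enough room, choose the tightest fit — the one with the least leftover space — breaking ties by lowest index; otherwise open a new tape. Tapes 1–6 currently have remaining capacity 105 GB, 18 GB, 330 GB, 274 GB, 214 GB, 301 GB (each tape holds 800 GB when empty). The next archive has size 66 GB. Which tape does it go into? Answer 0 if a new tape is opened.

1

Tapes with room: tape 1 (105 GB), tape 3 (330 GB), tape 4 (274 GB), tape 5 (214 GB), tape 6 (301 GB).
Tightest fit is tape 1 with 105 GB free.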